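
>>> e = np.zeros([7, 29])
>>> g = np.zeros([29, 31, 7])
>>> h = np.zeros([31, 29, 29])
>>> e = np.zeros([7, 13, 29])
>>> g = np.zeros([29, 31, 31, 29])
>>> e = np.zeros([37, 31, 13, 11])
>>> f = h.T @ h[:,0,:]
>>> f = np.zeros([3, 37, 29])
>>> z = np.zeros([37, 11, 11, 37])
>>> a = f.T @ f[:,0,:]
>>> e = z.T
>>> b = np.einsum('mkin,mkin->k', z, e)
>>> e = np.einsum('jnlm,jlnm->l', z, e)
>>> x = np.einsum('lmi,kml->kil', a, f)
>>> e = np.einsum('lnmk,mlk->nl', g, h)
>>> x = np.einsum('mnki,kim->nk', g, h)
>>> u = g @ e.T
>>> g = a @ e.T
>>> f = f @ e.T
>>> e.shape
(31, 29)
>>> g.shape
(29, 37, 31)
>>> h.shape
(31, 29, 29)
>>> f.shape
(3, 37, 31)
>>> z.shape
(37, 11, 11, 37)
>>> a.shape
(29, 37, 29)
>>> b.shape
(11,)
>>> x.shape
(31, 31)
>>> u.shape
(29, 31, 31, 31)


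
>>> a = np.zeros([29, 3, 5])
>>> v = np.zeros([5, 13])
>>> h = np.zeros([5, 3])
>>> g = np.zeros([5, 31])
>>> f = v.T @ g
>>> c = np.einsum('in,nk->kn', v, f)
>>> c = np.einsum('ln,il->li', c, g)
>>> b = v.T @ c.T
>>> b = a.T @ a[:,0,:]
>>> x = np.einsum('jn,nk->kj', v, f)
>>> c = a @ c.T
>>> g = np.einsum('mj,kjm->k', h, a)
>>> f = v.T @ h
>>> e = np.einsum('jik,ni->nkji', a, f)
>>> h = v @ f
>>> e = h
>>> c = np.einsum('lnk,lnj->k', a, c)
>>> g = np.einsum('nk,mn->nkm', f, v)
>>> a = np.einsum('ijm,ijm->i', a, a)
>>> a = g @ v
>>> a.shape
(13, 3, 13)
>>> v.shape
(5, 13)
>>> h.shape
(5, 3)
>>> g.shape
(13, 3, 5)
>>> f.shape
(13, 3)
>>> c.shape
(5,)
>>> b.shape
(5, 3, 5)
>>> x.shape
(31, 5)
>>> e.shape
(5, 3)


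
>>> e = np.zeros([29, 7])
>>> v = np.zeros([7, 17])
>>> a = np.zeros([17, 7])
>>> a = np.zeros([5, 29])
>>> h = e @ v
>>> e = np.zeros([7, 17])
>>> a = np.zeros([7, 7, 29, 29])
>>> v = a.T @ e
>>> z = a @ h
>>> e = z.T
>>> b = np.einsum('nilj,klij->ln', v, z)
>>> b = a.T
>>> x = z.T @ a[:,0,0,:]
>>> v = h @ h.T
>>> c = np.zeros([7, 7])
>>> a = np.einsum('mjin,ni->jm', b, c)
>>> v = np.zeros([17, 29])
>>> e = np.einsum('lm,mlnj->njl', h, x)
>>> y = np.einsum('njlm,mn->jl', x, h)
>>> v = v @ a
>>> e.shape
(7, 29, 29)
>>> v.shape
(17, 29)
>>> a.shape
(29, 29)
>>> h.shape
(29, 17)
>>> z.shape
(7, 7, 29, 17)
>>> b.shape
(29, 29, 7, 7)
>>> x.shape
(17, 29, 7, 29)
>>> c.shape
(7, 7)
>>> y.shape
(29, 7)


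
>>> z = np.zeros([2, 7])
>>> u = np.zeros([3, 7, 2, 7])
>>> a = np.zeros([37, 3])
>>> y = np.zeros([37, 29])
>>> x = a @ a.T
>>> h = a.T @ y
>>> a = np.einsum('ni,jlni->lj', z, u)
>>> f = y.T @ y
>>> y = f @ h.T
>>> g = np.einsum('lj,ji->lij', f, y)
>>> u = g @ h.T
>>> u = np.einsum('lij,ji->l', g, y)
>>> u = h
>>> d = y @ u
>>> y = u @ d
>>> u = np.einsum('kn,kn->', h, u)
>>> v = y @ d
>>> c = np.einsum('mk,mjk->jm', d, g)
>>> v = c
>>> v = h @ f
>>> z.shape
(2, 7)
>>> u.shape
()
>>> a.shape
(7, 3)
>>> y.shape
(3, 29)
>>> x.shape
(37, 37)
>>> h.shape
(3, 29)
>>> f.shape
(29, 29)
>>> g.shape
(29, 3, 29)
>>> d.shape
(29, 29)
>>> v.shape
(3, 29)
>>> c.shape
(3, 29)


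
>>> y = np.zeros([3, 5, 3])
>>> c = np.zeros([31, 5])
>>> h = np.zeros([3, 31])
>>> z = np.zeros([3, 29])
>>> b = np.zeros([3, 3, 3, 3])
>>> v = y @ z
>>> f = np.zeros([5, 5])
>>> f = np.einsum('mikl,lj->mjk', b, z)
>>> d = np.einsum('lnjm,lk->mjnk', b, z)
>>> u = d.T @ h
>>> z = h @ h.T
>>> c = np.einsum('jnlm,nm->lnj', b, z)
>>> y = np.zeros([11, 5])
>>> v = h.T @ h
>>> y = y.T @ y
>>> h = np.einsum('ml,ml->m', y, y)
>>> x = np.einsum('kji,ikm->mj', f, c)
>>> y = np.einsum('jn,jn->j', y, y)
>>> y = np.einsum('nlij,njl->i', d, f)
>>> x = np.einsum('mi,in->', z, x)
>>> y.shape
(3,)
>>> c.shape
(3, 3, 3)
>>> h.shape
(5,)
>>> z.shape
(3, 3)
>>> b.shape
(3, 3, 3, 3)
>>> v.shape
(31, 31)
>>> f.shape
(3, 29, 3)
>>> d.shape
(3, 3, 3, 29)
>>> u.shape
(29, 3, 3, 31)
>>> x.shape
()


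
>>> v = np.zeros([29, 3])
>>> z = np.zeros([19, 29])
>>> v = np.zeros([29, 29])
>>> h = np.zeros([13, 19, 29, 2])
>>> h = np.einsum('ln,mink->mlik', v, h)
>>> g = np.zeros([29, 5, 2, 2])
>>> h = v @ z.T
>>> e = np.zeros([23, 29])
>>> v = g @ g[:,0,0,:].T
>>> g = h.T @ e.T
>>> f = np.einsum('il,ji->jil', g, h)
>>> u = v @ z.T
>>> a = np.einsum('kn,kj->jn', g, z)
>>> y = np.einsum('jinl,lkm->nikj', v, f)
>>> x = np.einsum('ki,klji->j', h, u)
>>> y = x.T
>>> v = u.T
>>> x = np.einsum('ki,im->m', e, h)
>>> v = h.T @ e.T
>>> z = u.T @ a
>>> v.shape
(19, 23)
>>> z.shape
(19, 2, 5, 23)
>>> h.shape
(29, 19)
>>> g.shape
(19, 23)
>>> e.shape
(23, 29)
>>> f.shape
(29, 19, 23)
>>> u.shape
(29, 5, 2, 19)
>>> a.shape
(29, 23)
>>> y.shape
(2,)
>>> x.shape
(19,)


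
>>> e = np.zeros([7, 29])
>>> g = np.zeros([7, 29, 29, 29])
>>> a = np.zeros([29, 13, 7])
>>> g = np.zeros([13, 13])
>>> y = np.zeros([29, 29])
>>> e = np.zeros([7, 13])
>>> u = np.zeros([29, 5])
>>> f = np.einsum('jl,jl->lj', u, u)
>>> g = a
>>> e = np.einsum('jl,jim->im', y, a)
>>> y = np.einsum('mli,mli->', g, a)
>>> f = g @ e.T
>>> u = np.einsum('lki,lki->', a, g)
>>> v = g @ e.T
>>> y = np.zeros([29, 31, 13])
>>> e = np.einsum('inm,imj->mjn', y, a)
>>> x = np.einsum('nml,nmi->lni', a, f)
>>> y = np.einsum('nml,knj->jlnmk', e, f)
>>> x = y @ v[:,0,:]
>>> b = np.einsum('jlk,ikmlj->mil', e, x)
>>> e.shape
(13, 7, 31)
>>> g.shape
(29, 13, 7)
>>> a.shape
(29, 13, 7)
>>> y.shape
(13, 31, 13, 7, 29)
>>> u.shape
()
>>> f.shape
(29, 13, 13)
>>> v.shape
(29, 13, 13)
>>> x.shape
(13, 31, 13, 7, 13)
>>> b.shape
(13, 13, 7)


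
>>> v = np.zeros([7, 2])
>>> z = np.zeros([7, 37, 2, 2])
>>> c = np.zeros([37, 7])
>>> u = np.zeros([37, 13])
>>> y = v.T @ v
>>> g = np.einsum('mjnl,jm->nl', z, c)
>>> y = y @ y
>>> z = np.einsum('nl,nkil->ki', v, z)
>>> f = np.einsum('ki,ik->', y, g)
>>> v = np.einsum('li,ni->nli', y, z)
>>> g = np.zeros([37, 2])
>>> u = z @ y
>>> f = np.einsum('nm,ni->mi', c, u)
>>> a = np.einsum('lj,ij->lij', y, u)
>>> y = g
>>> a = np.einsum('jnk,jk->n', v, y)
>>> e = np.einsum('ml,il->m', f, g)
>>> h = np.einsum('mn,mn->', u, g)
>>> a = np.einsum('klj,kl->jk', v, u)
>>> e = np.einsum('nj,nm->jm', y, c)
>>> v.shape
(37, 2, 2)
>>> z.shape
(37, 2)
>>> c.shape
(37, 7)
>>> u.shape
(37, 2)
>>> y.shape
(37, 2)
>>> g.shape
(37, 2)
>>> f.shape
(7, 2)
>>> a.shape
(2, 37)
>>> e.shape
(2, 7)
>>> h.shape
()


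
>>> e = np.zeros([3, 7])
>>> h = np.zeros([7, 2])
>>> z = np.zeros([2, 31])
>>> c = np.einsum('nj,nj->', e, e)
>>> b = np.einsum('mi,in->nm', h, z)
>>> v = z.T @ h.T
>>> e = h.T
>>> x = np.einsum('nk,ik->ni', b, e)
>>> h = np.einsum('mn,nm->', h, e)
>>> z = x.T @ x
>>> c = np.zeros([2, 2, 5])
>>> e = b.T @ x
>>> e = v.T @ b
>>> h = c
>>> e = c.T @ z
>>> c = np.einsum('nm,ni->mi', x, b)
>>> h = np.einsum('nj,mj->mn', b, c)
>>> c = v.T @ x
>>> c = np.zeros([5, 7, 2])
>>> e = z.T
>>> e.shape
(2, 2)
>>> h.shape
(2, 31)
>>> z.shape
(2, 2)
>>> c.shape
(5, 7, 2)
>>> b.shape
(31, 7)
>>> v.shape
(31, 7)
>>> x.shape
(31, 2)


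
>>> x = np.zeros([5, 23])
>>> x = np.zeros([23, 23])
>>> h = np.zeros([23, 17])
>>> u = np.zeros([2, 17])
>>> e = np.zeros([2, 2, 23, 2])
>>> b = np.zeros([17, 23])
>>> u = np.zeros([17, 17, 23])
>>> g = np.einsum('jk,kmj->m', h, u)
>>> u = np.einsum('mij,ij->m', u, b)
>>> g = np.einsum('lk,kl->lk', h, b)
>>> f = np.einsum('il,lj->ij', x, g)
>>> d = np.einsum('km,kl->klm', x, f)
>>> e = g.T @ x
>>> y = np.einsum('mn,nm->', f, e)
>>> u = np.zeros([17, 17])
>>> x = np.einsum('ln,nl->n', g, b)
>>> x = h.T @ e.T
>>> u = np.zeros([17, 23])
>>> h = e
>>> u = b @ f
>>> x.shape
(17, 17)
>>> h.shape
(17, 23)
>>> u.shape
(17, 17)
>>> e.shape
(17, 23)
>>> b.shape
(17, 23)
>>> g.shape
(23, 17)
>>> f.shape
(23, 17)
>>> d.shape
(23, 17, 23)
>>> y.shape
()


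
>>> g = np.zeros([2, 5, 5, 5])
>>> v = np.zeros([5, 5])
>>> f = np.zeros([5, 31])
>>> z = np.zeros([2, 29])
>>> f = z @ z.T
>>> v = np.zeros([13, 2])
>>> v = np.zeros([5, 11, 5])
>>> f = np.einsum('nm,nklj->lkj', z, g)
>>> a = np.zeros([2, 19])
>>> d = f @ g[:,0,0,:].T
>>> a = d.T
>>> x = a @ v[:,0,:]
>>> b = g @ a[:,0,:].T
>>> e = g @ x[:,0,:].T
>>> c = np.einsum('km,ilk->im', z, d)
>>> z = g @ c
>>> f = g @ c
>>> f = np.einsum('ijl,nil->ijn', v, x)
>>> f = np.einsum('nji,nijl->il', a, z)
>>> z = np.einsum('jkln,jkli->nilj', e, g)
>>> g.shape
(2, 5, 5, 5)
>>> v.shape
(5, 11, 5)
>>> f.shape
(5, 29)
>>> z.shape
(2, 5, 5, 2)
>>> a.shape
(2, 5, 5)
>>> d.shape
(5, 5, 2)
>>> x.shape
(2, 5, 5)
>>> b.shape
(2, 5, 5, 2)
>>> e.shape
(2, 5, 5, 2)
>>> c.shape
(5, 29)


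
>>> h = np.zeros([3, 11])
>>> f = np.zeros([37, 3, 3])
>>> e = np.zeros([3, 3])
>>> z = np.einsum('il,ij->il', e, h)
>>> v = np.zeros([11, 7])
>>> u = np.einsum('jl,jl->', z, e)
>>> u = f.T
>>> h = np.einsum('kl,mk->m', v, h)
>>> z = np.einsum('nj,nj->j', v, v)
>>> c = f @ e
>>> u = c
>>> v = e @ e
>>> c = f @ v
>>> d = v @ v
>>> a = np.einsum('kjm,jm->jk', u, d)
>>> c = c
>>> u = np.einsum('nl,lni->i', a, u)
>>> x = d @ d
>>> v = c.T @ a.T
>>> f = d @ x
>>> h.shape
(3,)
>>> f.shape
(3, 3)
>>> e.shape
(3, 3)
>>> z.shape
(7,)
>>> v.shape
(3, 3, 3)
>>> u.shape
(3,)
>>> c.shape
(37, 3, 3)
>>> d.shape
(3, 3)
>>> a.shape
(3, 37)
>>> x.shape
(3, 3)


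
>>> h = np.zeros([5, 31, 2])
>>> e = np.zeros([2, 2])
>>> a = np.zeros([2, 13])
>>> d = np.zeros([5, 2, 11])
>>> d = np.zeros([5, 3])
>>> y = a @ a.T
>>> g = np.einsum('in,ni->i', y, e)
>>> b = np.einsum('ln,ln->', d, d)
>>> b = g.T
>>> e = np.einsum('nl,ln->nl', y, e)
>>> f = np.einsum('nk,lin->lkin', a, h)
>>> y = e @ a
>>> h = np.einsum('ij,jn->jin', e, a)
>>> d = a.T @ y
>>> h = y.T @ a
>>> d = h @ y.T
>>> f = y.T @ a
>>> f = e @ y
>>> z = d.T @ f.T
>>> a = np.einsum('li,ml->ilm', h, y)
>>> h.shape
(13, 13)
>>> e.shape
(2, 2)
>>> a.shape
(13, 13, 2)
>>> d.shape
(13, 2)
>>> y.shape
(2, 13)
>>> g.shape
(2,)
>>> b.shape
(2,)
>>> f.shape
(2, 13)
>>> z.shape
(2, 2)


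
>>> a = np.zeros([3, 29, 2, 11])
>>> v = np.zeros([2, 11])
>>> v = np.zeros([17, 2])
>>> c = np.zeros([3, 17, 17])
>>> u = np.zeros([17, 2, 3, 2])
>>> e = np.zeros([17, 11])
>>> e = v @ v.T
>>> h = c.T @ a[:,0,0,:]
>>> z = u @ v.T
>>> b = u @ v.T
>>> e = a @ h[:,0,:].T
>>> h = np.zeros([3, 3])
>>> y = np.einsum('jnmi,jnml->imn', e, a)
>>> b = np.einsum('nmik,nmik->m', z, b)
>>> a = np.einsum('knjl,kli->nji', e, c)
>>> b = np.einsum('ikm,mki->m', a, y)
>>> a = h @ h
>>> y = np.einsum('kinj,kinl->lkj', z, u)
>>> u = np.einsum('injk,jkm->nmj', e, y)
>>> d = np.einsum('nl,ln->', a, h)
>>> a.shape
(3, 3)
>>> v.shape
(17, 2)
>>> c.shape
(3, 17, 17)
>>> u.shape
(29, 17, 2)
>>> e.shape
(3, 29, 2, 17)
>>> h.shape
(3, 3)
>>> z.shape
(17, 2, 3, 17)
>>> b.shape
(17,)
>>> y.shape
(2, 17, 17)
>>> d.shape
()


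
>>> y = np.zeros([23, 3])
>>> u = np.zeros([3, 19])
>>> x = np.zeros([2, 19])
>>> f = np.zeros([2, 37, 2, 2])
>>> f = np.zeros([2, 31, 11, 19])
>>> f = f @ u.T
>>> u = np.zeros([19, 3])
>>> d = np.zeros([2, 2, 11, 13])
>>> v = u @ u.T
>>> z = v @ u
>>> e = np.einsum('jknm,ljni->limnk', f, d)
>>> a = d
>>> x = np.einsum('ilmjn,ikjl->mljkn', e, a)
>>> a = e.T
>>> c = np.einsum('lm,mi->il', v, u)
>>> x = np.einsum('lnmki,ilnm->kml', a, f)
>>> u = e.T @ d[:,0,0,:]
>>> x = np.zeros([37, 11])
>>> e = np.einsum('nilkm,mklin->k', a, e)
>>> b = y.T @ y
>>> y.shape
(23, 3)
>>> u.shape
(31, 11, 3, 13, 13)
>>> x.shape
(37, 11)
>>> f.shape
(2, 31, 11, 3)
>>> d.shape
(2, 2, 11, 13)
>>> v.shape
(19, 19)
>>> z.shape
(19, 3)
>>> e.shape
(13,)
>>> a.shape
(31, 11, 3, 13, 2)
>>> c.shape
(3, 19)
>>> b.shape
(3, 3)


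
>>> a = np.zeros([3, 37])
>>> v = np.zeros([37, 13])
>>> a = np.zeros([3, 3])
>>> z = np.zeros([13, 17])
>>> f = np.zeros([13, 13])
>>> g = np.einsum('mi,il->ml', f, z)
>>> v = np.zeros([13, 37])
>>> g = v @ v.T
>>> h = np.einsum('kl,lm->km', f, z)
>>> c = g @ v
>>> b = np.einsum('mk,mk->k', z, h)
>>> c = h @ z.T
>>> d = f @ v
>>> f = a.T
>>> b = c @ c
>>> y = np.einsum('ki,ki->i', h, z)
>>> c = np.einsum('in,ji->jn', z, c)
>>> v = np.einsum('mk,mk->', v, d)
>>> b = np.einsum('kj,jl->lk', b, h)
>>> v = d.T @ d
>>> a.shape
(3, 3)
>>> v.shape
(37, 37)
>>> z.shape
(13, 17)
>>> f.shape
(3, 3)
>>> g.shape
(13, 13)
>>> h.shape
(13, 17)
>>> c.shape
(13, 17)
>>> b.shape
(17, 13)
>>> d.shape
(13, 37)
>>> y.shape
(17,)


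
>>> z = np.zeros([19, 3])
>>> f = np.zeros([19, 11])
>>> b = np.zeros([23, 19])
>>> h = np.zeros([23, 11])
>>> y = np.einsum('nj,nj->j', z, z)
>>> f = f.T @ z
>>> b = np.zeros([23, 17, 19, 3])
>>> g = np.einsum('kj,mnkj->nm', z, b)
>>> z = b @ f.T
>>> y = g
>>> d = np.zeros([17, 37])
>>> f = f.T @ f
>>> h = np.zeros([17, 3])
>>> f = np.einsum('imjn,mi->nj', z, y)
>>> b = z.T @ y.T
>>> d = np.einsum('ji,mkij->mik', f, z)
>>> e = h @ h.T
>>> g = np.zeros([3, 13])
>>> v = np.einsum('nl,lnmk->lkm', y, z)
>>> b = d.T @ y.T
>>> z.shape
(23, 17, 19, 11)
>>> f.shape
(11, 19)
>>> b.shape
(17, 19, 17)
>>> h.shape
(17, 3)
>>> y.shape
(17, 23)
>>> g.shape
(3, 13)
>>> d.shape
(23, 19, 17)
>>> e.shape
(17, 17)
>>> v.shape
(23, 11, 19)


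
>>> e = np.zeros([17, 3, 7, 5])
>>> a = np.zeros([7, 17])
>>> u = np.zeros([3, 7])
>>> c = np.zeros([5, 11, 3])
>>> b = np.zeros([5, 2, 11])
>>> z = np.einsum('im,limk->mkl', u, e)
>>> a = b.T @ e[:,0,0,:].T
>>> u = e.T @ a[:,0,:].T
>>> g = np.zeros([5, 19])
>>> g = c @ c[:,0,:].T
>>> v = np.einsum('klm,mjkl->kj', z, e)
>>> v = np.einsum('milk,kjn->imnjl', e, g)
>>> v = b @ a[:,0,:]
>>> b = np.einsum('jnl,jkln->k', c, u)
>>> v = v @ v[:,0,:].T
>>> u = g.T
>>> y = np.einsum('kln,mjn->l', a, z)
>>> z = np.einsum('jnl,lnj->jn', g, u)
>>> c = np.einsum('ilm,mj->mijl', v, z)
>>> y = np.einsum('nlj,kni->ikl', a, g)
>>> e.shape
(17, 3, 7, 5)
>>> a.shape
(11, 2, 17)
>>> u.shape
(5, 11, 5)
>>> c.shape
(5, 5, 11, 2)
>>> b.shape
(7,)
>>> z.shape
(5, 11)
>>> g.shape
(5, 11, 5)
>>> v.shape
(5, 2, 5)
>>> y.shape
(5, 5, 2)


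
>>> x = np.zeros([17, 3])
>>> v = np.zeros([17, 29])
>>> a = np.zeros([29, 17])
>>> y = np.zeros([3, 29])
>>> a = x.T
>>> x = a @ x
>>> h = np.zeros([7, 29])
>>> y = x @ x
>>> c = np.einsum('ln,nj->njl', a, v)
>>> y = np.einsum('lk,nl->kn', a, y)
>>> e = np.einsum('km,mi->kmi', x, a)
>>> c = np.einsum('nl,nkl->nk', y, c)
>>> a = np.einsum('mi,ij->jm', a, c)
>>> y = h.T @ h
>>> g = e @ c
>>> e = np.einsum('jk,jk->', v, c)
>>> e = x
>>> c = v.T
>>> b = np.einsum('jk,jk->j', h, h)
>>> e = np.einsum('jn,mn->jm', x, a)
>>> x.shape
(3, 3)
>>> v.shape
(17, 29)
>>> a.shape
(29, 3)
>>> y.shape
(29, 29)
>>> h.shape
(7, 29)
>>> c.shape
(29, 17)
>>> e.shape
(3, 29)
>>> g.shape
(3, 3, 29)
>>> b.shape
(7,)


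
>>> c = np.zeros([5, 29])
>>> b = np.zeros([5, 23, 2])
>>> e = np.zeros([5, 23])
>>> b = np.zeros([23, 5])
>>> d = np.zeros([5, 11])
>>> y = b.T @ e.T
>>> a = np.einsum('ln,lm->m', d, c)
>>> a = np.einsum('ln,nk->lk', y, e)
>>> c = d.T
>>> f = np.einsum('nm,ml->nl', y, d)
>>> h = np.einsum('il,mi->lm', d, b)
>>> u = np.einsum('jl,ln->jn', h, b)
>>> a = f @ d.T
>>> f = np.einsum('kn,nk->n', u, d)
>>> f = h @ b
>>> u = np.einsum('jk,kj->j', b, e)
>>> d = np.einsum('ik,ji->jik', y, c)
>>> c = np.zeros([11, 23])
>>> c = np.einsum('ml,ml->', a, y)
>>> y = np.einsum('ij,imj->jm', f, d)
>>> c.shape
()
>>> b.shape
(23, 5)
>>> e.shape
(5, 23)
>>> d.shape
(11, 5, 5)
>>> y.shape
(5, 5)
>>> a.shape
(5, 5)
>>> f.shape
(11, 5)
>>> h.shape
(11, 23)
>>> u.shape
(23,)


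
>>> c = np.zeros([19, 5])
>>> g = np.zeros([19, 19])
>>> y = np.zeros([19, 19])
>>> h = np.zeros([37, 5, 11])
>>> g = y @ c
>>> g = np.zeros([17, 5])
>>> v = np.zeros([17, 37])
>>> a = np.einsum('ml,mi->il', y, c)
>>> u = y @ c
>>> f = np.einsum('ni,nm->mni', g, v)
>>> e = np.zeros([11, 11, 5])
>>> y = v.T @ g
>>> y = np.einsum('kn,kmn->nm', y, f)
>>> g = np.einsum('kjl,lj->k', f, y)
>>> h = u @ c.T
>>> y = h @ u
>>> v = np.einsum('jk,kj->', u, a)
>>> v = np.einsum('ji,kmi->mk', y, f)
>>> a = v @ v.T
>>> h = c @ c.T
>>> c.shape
(19, 5)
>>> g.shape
(37,)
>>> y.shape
(19, 5)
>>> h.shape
(19, 19)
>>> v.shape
(17, 37)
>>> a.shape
(17, 17)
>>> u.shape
(19, 5)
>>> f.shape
(37, 17, 5)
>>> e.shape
(11, 11, 5)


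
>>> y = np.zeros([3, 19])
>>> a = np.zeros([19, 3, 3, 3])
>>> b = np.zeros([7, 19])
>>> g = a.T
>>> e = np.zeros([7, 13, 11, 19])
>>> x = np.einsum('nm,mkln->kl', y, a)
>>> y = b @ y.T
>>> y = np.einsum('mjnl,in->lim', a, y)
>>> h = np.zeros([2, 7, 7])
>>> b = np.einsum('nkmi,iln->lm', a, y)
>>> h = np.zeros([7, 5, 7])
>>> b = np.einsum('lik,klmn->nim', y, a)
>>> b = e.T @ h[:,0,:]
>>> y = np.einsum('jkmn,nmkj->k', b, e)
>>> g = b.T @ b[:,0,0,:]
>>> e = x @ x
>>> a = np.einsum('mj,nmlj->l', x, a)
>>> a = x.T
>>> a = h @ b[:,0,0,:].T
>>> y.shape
(11,)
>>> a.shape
(7, 5, 19)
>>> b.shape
(19, 11, 13, 7)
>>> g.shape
(7, 13, 11, 7)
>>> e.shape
(3, 3)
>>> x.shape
(3, 3)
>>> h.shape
(7, 5, 7)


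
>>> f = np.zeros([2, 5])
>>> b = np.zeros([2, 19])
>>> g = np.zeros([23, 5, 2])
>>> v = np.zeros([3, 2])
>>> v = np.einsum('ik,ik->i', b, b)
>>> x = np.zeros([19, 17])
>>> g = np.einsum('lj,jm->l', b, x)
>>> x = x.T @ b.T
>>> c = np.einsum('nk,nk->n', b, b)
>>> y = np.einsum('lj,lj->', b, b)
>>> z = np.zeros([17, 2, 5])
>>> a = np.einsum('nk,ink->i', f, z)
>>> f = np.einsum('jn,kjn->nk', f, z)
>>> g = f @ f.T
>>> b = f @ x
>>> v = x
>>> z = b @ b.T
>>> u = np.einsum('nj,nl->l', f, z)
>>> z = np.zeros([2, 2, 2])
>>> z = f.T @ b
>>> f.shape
(5, 17)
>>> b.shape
(5, 2)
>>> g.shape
(5, 5)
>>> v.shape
(17, 2)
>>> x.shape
(17, 2)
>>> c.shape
(2,)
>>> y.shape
()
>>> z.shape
(17, 2)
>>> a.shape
(17,)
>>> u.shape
(5,)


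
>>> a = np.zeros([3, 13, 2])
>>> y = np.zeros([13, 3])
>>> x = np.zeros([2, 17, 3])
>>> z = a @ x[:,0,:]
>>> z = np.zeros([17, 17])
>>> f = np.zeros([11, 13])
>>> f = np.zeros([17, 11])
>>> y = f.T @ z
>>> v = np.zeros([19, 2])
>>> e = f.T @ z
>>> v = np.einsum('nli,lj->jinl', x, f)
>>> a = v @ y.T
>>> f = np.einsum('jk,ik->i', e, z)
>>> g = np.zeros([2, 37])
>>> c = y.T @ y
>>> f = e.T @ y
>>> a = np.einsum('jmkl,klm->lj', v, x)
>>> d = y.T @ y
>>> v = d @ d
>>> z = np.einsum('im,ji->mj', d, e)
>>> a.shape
(17, 11)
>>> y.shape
(11, 17)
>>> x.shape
(2, 17, 3)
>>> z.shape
(17, 11)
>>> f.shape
(17, 17)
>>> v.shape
(17, 17)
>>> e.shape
(11, 17)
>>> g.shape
(2, 37)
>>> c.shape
(17, 17)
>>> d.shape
(17, 17)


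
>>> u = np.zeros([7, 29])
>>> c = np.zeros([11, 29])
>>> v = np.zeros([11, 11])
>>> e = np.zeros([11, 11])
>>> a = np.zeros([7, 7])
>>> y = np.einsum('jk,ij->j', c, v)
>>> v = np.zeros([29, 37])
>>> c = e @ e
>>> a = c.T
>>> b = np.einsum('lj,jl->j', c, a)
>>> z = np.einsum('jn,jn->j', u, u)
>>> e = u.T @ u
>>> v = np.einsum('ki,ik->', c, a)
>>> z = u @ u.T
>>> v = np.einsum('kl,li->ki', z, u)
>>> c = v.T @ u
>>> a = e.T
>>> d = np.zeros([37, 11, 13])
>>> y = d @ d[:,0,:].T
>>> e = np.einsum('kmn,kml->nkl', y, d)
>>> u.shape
(7, 29)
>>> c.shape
(29, 29)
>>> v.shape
(7, 29)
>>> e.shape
(37, 37, 13)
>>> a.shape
(29, 29)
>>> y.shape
(37, 11, 37)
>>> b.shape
(11,)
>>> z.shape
(7, 7)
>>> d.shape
(37, 11, 13)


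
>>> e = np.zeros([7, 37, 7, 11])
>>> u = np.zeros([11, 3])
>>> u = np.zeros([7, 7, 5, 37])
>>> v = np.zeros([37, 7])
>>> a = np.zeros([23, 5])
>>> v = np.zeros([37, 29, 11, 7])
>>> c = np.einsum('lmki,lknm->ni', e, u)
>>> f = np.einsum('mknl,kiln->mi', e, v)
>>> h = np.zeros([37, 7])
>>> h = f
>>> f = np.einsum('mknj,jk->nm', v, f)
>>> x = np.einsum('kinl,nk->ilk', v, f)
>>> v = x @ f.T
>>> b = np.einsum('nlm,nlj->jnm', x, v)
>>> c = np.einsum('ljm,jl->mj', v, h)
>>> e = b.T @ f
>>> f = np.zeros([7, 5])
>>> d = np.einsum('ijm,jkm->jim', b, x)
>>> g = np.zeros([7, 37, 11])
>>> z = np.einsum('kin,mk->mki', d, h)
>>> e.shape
(37, 29, 37)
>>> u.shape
(7, 7, 5, 37)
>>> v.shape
(29, 7, 11)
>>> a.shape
(23, 5)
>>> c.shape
(11, 7)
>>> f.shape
(7, 5)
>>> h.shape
(7, 29)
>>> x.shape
(29, 7, 37)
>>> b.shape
(11, 29, 37)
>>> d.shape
(29, 11, 37)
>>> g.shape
(7, 37, 11)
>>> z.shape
(7, 29, 11)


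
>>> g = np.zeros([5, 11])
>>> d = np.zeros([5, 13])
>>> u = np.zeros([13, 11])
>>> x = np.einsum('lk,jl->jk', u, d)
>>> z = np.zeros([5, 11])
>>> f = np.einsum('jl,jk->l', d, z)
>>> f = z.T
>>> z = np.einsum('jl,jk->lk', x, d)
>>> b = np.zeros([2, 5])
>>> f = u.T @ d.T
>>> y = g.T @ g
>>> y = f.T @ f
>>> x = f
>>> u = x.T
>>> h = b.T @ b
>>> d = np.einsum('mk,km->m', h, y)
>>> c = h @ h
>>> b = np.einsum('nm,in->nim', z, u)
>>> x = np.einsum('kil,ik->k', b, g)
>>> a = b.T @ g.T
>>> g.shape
(5, 11)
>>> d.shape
(5,)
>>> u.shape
(5, 11)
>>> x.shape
(11,)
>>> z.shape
(11, 13)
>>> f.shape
(11, 5)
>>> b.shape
(11, 5, 13)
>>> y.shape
(5, 5)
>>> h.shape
(5, 5)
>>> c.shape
(5, 5)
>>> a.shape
(13, 5, 5)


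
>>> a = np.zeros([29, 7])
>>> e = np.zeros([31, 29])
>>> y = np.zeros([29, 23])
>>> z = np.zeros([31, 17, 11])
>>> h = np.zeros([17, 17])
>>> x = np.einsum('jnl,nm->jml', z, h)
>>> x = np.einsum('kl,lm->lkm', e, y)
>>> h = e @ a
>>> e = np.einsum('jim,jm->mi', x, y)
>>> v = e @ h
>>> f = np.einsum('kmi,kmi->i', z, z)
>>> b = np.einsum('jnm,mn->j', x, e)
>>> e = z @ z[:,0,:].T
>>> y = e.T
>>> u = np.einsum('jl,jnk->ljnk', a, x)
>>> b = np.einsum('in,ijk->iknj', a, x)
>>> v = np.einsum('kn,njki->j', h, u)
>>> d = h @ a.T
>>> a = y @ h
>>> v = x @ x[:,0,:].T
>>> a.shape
(31, 17, 7)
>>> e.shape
(31, 17, 31)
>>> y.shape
(31, 17, 31)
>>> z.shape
(31, 17, 11)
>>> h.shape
(31, 7)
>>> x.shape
(29, 31, 23)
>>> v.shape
(29, 31, 29)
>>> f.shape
(11,)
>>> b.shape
(29, 23, 7, 31)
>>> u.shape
(7, 29, 31, 23)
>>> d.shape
(31, 29)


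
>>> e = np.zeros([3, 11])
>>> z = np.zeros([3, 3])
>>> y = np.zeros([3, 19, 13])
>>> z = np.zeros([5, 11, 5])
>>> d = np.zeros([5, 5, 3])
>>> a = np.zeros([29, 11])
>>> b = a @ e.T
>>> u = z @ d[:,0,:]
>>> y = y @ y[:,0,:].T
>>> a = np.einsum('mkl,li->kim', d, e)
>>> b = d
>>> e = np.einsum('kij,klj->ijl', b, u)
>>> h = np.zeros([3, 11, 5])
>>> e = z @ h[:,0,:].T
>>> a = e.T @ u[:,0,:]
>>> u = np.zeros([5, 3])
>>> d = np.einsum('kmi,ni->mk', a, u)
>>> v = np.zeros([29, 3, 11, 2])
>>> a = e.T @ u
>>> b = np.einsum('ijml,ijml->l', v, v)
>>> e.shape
(5, 11, 3)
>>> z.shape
(5, 11, 5)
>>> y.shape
(3, 19, 3)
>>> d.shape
(11, 3)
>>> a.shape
(3, 11, 3)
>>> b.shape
(2,)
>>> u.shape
(5, 3)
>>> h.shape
(3, 11, 5)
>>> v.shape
(29, 3, 11, 2)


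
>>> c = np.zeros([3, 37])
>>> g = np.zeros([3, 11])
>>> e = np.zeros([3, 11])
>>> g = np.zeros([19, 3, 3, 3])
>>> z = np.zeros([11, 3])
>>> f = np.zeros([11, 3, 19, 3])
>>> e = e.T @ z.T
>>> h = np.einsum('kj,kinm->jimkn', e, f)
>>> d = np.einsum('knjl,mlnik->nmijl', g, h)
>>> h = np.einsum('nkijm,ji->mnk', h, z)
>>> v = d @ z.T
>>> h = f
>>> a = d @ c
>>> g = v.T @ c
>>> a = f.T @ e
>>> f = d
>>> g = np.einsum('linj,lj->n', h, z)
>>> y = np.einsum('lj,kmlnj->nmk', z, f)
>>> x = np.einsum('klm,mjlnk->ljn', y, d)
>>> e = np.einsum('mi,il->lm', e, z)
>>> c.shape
(3, 37)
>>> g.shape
(19,)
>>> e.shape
(3, 11)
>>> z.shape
(11, 3)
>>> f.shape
(3, 11, 11, 3, 3)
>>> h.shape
(11, 3, 19, 3)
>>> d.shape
(3, 11, 11, 3, 3)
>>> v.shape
(3, 11, 11, 3, 11)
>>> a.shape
(3, 19, 3, 11)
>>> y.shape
(3, 11, 3)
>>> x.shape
(11, 11, 3)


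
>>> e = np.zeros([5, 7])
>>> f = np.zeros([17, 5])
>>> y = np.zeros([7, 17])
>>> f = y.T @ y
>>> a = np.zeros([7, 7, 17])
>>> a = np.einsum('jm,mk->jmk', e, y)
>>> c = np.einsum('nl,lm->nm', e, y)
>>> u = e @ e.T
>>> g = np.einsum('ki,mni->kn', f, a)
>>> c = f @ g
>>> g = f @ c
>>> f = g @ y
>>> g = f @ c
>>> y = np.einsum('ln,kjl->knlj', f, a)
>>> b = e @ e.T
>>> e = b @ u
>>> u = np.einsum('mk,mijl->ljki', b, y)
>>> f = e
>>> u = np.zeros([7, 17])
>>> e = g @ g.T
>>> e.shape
(17, 17)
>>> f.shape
(5, 5)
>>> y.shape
(5, 17, 17, 7)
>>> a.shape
(5, 7, 17)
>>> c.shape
(17, 7)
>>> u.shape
(7, 17)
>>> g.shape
(17, 7)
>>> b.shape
(5, 5)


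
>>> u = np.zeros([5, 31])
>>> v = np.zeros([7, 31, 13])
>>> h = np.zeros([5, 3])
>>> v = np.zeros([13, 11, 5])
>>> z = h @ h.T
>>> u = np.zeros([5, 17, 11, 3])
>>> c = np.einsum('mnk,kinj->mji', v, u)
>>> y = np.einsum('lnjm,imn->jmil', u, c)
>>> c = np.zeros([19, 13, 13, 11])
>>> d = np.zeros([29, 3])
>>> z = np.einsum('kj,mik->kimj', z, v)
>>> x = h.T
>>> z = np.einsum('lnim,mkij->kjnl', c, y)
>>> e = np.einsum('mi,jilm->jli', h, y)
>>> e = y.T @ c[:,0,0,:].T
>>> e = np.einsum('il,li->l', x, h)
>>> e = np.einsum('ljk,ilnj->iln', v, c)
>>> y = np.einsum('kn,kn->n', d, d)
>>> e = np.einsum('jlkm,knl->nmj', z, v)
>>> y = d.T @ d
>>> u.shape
(5, 17, 11, 3)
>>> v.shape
(13, 11, 5)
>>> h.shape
(5, 3)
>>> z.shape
(3, 5, 13, 19)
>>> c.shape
(19, 13, 13, 11)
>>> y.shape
(3, 3)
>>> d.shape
(29, 3)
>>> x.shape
(3, 5)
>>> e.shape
(11, 19, 3)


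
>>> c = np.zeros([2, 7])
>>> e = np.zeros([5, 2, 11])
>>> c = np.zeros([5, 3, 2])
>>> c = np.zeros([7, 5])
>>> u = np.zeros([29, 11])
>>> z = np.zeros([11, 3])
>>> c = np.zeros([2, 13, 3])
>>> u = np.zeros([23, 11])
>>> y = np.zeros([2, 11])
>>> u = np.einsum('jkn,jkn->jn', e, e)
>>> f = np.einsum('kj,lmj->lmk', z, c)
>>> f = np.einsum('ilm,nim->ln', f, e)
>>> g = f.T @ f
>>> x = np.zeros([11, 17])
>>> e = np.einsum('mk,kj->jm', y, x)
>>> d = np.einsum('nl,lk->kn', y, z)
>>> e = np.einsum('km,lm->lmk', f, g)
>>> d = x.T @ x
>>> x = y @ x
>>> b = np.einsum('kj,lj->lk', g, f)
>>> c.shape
(2, 13, 3)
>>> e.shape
(5, 5, 13)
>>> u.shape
(5, 11)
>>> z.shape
(11, 3)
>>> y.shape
(2, 11)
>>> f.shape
(13, 5)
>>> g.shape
(5, 5)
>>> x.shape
(2, 17)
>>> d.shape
(17, 17)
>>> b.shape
(13, 5)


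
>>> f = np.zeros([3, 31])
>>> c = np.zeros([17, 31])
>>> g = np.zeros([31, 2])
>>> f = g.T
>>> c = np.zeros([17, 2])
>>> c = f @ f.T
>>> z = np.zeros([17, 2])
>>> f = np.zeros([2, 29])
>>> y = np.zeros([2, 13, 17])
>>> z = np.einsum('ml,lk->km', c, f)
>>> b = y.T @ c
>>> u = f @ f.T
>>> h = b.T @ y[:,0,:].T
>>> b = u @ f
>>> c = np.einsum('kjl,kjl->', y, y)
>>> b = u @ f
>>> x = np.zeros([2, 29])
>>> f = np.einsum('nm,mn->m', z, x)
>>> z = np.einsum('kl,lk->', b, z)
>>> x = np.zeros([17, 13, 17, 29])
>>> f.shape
(2,)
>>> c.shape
()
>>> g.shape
(31, 2)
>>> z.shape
()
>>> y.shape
(2, 13, 17)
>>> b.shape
(2, 29)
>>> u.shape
(2, 2)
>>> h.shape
(2, 13, 2)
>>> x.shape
(17, 13, 17, 29)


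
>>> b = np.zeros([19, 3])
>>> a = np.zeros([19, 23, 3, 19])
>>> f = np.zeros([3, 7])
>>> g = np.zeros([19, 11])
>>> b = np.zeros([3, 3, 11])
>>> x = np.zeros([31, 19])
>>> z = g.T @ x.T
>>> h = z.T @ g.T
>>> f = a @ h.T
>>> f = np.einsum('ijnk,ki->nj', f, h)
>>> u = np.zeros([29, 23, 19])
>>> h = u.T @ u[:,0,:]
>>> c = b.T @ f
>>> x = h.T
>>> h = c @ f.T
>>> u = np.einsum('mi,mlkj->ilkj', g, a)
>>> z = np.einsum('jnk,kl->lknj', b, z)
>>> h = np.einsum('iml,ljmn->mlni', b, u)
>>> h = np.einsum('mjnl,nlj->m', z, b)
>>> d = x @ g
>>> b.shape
(3, 3, 11)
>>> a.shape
(19, 23, 3, 19)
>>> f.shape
(3, 23)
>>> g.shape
(19, 11)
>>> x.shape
(19, 23, 19)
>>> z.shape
(31, 11, 3, 3)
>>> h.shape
(31,)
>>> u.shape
(11, 23, 3, 19)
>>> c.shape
(11, 3, 23)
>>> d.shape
(19, 23, 11)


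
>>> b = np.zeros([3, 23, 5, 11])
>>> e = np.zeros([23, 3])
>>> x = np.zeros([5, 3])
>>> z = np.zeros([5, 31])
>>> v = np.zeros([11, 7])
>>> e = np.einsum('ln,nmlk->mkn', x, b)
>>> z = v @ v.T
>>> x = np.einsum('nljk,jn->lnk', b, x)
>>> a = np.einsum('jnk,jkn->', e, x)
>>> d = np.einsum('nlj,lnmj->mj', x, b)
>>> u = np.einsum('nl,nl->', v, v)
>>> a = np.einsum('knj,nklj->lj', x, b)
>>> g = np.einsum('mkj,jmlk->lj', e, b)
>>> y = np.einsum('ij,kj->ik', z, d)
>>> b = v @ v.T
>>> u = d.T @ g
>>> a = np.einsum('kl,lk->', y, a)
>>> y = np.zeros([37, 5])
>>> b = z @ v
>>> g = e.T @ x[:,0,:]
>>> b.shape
(11, 7)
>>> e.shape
(23, 11, 3)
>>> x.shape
(23, 3, 11)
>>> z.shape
(11, 11)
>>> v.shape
(11, 7)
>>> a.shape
()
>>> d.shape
(5, 11)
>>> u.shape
(11, 3)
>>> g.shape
(3, 11, 11)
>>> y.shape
(37, 5)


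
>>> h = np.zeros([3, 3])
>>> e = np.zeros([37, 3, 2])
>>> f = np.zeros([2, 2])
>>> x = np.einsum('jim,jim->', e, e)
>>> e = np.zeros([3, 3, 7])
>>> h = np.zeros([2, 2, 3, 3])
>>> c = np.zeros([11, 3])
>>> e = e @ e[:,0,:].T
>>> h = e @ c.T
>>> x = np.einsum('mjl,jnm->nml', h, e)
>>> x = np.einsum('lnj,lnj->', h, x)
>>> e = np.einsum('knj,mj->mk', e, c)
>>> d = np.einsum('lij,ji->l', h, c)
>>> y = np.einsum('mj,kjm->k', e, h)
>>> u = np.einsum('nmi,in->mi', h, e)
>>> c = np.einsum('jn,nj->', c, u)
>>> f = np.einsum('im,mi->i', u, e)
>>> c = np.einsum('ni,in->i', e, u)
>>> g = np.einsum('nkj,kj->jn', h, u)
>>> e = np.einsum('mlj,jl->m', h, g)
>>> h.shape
(3, 3, 11)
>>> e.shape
(3,)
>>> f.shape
(3,)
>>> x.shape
()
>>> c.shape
(3,)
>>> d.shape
(3,)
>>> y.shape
(3,)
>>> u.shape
(3, 11)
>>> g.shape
(11, 3)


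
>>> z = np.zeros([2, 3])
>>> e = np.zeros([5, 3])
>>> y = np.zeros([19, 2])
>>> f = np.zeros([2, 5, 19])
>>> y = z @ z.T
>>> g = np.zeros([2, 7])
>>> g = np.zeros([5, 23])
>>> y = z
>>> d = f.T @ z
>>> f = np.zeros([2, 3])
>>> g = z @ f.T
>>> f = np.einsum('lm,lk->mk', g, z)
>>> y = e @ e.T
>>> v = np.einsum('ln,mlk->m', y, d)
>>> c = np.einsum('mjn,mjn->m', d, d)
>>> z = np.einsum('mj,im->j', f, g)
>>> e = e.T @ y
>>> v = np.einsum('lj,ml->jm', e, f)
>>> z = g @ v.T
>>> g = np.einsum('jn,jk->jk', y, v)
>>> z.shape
(2, 5)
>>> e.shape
(3, 5)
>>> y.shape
(5, 5)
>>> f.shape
(2, 3)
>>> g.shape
(5, 2)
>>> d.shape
(19, 5, 3)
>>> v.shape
(5, 2)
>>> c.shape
(19,)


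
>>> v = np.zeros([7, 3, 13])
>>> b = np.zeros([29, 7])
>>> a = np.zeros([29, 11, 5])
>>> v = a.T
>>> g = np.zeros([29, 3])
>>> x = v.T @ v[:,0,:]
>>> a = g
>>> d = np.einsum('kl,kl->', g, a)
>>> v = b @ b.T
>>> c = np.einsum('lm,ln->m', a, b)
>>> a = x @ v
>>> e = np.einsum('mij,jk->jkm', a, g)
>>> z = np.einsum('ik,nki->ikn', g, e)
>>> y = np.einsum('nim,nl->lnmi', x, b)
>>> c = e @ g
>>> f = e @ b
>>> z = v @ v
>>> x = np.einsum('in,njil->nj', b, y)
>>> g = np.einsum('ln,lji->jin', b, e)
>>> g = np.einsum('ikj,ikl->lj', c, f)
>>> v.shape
(29, 29)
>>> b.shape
(29, 7)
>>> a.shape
(29, 11, 29)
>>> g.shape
(7, 3)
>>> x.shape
(7, 29)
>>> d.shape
()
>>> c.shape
(29, 3, 3)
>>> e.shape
(29, 3, 29)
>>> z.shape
(29, 29)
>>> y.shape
(7, 29, 29, 11)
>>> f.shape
(29, 3, 7)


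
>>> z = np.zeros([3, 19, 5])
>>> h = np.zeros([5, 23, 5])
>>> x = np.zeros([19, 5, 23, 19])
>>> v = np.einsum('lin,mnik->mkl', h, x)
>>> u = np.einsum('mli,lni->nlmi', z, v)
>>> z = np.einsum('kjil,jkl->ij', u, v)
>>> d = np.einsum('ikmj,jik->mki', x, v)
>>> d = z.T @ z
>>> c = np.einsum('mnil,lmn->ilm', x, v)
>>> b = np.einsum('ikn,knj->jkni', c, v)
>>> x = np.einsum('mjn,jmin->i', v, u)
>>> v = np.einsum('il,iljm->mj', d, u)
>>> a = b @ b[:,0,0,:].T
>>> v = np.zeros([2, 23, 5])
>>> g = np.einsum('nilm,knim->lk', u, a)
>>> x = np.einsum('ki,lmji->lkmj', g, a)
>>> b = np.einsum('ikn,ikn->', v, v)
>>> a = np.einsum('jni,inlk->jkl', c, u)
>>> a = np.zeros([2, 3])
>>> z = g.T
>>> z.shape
(5, 3)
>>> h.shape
(5, 23, 5)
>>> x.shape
(5, 3, 19, 19)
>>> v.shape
(2, 23, 5)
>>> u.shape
(19, 19, 3, 5)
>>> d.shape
(19, 19)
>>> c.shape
(23, 19, 19)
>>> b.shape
()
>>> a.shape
(2, 3)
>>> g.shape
(3, 5)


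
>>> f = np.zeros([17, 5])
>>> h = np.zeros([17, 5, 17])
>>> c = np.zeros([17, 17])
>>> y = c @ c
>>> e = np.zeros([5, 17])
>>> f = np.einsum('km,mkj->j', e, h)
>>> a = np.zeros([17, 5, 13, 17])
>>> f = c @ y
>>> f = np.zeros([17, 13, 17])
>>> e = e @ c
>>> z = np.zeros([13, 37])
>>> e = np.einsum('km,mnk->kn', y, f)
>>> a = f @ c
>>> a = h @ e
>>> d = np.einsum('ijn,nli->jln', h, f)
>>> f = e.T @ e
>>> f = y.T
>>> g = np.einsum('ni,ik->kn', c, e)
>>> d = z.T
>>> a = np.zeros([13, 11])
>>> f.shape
(17, 17)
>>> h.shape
(17, 5, 17)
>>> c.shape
(17, 17)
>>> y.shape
(17, 17)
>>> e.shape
(17, 13)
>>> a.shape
(13, 11)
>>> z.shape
(13, 37)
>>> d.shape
(37, 13)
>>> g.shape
(13, 17)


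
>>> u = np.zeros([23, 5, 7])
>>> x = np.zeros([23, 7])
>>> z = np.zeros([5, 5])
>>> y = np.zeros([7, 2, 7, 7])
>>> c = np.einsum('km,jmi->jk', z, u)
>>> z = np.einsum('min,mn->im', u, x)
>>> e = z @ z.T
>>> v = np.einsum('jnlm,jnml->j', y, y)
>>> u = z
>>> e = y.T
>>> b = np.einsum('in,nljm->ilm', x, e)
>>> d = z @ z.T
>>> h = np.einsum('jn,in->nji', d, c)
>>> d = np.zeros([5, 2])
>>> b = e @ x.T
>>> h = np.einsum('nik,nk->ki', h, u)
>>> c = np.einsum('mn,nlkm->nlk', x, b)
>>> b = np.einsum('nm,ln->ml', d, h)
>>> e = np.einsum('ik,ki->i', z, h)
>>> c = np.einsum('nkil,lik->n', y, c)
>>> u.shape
(5, 23)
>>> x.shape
(23, 7)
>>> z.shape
(5, 23)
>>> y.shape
(7, 2, 7, 7)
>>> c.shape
(7,)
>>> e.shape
(5,)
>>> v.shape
(7,)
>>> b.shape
(2, 23)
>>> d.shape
(5, 2)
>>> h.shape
(23, 5)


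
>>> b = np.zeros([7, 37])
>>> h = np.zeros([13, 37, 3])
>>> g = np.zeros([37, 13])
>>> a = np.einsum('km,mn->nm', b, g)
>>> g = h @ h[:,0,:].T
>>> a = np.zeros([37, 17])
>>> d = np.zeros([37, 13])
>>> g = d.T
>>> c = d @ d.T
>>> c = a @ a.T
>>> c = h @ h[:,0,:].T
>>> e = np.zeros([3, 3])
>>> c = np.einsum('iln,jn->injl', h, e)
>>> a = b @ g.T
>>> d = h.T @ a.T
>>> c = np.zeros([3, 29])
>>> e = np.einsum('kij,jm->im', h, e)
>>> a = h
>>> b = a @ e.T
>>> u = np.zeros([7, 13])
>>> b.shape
(13, 37, 37)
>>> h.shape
(13, 37, 3)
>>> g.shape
(13, 37)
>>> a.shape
(13, 37, 3)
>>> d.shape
(3, 37, 7)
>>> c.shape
(3, 29)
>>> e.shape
(37, 3)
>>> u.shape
(7, 13)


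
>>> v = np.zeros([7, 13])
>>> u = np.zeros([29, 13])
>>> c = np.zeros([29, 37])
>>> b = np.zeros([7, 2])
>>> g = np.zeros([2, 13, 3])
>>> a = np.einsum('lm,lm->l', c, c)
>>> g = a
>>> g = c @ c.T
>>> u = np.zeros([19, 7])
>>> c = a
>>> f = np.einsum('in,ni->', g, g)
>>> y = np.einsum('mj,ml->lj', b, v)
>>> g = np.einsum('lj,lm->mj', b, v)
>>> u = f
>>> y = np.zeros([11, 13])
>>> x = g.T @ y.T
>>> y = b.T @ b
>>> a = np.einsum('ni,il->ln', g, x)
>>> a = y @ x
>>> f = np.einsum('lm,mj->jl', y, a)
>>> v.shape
(7, 13)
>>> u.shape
()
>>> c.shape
(29,)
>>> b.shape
(7, 2)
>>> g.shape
(13, 2)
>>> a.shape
(2, 11)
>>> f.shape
(11, 2)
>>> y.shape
(2, 2)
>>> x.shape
(2, 11)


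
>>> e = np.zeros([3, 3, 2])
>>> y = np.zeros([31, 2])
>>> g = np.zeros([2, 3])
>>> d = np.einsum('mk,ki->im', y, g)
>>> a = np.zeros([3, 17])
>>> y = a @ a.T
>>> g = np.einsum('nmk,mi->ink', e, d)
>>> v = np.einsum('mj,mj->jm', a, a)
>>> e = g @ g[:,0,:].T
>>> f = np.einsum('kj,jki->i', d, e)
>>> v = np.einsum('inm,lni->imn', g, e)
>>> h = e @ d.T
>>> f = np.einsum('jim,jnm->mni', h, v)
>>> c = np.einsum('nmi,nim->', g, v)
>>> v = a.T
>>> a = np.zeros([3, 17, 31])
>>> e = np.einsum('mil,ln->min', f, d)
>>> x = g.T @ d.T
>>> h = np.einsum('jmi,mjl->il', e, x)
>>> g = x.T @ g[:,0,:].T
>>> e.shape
(3, 2, 31)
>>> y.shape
(3, 3)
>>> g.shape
(3, 3, 31)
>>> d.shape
(3, 31)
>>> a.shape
(3, 17, 31)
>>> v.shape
(17, 3)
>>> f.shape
(3, 2, 3)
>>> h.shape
(31, 3)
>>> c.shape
()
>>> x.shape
(2, 3, 3)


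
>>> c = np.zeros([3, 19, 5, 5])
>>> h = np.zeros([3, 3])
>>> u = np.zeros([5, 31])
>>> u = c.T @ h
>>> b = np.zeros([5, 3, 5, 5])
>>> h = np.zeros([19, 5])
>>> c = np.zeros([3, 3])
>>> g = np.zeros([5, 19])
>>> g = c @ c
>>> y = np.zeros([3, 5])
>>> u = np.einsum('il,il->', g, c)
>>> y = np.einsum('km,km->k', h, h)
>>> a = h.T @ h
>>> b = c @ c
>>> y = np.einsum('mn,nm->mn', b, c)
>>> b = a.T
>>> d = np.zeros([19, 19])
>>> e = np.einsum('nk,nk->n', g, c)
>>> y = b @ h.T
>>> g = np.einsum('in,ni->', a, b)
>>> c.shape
(3, 3)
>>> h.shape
(19, 5)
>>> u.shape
()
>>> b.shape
(5, 5)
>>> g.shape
()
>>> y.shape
(5, 19)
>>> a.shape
(5, 5)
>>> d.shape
(19, 19)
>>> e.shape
(3,)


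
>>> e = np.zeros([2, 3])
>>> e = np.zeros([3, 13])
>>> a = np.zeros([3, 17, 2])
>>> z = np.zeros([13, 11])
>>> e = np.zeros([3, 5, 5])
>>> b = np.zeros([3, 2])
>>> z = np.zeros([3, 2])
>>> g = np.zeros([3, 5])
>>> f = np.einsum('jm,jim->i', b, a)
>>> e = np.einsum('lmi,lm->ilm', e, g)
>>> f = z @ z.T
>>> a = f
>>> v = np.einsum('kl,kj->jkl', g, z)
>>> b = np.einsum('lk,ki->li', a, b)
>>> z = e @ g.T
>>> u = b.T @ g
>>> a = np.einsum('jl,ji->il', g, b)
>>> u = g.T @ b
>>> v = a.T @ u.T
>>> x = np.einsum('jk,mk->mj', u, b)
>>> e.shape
(5, 3, 5)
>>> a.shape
(2, 5)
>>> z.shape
(5, 3, 3)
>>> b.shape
(3, 2)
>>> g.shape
(3, 5)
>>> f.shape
(3, 3)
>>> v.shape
(5, 5)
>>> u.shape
(5, 2)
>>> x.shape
(3, 5)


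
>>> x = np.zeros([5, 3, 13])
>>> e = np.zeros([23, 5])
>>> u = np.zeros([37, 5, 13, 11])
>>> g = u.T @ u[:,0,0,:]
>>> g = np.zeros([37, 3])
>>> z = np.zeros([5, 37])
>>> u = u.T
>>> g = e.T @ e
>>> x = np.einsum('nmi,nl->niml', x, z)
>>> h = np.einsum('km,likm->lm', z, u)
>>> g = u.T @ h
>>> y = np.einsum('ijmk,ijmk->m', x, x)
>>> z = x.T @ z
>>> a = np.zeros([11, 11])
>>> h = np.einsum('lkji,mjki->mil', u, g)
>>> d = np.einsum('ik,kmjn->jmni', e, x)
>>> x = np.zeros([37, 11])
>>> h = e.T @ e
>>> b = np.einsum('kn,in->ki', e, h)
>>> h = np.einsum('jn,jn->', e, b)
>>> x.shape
(37, 11)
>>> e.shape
(23, 5)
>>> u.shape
(11, 13, 5, 37)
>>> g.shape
(37, 5, 13, 37)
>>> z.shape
(37, 3, 13, 37)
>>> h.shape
()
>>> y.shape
(3,)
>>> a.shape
(11, 11)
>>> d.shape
(3, 13, 37, 23)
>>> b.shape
(23, 5)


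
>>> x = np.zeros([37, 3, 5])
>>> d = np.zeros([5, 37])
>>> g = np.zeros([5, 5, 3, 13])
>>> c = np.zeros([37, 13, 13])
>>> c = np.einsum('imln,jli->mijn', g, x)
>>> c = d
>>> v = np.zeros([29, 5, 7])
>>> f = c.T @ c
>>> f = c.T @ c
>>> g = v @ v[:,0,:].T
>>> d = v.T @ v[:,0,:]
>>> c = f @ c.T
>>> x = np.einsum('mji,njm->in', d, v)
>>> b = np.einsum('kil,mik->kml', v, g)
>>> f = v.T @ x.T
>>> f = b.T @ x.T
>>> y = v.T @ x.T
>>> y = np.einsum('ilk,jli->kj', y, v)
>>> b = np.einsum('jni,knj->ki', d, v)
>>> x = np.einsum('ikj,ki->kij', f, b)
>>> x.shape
(29, 7, 7)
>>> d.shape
(7, 5, 7)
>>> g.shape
(29, 5, 29)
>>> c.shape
(37, 5)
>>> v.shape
(29, 5, 7)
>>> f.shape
(7, 29, 7)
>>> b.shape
(29, 7)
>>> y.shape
(7, 29)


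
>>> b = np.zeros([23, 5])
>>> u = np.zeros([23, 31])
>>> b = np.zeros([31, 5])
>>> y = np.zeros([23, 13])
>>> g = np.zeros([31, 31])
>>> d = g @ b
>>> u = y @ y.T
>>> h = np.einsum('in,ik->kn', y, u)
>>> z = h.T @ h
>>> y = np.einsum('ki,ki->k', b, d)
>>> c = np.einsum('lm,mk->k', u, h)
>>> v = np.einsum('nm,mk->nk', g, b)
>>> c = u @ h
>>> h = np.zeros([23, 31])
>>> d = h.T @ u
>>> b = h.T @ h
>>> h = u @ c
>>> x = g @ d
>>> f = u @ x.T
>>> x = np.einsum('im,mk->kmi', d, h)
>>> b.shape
(31, 31)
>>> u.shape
(23, 23)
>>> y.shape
(31,)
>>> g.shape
(31, 31)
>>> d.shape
(31, 23)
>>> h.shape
(23, 13)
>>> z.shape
(13, 13)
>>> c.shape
(23, 13)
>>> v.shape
(31, 5)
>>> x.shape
(13, 23, 31)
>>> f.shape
(23, 31)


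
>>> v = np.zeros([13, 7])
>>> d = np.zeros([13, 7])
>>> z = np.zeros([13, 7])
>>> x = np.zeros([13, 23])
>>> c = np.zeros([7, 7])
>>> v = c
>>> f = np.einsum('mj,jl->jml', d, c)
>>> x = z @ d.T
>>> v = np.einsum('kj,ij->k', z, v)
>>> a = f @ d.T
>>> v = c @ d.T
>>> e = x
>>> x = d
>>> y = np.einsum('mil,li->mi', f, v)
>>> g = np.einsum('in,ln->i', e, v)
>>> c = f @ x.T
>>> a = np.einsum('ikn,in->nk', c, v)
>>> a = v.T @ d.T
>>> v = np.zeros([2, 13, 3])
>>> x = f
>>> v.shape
(2, 13, 3)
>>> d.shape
(13, 7)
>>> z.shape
(13, 7)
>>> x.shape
(7, 13, 7)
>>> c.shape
(7, 13, 13)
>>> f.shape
(7, 13, 7)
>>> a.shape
(13, 13)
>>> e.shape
(13, 13)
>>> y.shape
(7, 13)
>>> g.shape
(13,)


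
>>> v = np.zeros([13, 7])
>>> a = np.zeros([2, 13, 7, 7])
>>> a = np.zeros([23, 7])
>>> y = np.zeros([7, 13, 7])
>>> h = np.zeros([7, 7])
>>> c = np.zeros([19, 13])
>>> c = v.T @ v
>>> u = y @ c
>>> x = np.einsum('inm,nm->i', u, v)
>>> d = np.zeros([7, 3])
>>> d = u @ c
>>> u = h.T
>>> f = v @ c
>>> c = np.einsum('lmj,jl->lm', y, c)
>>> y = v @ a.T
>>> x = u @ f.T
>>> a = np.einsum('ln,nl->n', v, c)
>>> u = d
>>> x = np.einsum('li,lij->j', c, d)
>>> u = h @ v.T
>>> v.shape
(13, 7)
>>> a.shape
(7,)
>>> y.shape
(13, 23)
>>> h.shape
(7, 7)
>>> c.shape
(7, 13)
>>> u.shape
(7, 13)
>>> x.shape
(7,)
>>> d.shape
(7, 13, 7)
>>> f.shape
(13, 7)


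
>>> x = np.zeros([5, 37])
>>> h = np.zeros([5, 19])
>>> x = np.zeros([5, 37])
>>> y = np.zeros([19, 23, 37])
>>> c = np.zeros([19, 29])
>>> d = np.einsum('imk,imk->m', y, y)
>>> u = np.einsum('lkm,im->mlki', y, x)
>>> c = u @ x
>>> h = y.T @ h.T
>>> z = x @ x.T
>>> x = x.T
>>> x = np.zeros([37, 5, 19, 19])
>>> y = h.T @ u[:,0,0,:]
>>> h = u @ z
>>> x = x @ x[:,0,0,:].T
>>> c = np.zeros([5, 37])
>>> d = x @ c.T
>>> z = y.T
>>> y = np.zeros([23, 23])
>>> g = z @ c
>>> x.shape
(37, 5, 19, 37)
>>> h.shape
(37, 19, 23, 5)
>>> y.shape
(23, 23)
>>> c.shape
(5, 37)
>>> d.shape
(37, 5, 19, 5)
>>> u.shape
(37, 19, 23, 5)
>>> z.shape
(5, 23, 5)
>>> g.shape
(5, 23, 37)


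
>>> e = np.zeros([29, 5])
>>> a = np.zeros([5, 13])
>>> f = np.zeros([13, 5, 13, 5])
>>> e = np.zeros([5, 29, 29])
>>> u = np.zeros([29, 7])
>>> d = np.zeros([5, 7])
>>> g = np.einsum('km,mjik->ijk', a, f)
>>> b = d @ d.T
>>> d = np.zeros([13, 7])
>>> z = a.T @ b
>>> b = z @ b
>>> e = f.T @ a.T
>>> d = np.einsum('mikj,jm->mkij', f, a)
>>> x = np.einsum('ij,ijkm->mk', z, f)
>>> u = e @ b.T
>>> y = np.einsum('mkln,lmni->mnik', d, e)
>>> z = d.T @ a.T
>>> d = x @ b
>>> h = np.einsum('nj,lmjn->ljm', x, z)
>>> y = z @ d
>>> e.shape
(5, 13, 5, 5)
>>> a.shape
(5, 13)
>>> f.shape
(13, 5, 13, 5)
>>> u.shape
(5, 13, 5, 13)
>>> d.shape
(5, 5)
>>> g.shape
(13, 5, 5)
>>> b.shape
(13, 5)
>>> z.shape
(5, 5, 13, 5)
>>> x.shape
(5, 13)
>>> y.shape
(5, 5, 13, 5)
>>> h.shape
(5, 13, 5)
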